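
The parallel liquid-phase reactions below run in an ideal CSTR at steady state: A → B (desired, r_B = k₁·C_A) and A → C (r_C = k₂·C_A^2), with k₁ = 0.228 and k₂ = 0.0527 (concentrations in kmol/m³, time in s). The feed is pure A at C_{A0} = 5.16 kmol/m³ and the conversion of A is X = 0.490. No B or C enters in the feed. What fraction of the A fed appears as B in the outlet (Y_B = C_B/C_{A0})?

0.305

Exit C_A = C_{A0}(1−X) = 5.16×0.510 = 2.632 kmol/m³.
Rates in a CSTR are evaluated at the outlet concentration: r_B = 0.228×2.632 = 0.6000, r_C = 0.0527×2.632^2 = 0.3650.
Fraction of consumed A going to B: r_B/(r_B+r_C) = 0.6218.
C_B = 0.6218·C_{A0}·X = 0.6218×5.16×0.490 = 1.57 kmol/m³; Y_B = C_B/C_{A0} = 0.305.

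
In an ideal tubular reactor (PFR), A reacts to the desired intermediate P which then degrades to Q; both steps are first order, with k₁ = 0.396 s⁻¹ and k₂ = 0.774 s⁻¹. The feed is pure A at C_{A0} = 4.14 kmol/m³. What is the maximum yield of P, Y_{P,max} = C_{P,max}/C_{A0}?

Evaluating C_P at τ_opt = ln(k₂/k₁)/(k₂−k₁) gives C_{P,max}/C_{A0} = (k₁/k₂)^[k₂/(k₂−k₁)].
= (0.396/0.774)^(0.774/(0.774−0.396)) = (0.5116)^(2.048) = 0.2535.

0.254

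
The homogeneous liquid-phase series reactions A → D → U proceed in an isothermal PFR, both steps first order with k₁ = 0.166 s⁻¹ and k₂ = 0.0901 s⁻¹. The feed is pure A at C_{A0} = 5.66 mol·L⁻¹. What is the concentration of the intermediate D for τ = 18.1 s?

Solving the coupled first-order balances gives C_D(τ) = [k₁/(k₂−k₁)]·C_{A0}·(e^(−k₁τ) − e^(−k₂τ)).
e^(−k₁τ) = e^(−0.166×18.1) = e^(−3.005) = 0.04956; e^(−k₂τ) = e^(−1.631) = 0.1958.
C_D = 0.166×5.66/(0.0901−0.166) × (0.04956−0.1958) = (-12.38)×(-0.1462) = 1.810 mol·L⁻¹.

1.81 mol·L⁻¹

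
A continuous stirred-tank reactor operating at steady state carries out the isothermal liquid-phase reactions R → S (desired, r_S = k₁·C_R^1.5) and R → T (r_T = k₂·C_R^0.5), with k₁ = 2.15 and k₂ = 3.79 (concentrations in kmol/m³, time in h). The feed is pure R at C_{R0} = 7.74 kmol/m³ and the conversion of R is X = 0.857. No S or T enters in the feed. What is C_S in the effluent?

Exit C_R = C_{R0}(1−X) = 7.74×0.143 = 1.107 kmol/m³.
In a CSTR the entire volume is at exit conditions, so r_S = 2.15×1.107^1.5 = 2.504 and r_T = 3.79×1.107^0.5 = 3.987.
Fraction of consumed R going to S: r_S/(r_S+r_T) = 0.3857.
C_S = 0.3857·C_{R0}·X = 0.3857×7.74×0.857 = 2.56 kmol/m³.

2.56 kmol/m³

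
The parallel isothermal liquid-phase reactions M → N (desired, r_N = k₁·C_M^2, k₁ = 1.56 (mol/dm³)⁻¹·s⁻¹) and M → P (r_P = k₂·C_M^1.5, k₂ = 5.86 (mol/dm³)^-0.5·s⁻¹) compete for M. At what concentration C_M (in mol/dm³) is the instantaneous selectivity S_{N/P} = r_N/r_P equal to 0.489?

S_{N/P} = (k₁/k₂)·C_M^0.5 ⇒ C_M = (S·k₂/k₁)^(2).
= (0.489×5.86/1.56)^(2) = (1.837)^(2) = 3.37 mol/dm³.

3.37 mol/dm³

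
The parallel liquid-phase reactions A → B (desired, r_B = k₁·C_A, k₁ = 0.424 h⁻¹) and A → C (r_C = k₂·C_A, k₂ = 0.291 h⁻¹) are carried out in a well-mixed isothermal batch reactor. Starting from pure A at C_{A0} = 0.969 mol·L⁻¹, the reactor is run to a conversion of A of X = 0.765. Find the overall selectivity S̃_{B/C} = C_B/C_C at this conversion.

C_A = C_{A0}(1−X) = 0.2277 mol·L⁻¹.
Both paths are first order in A, so the instantaneous fraction to B is constant: dC_B/d(−C_A) = k₁/(k₁+k₂) = 0.5930.
C_B = 0.5930·(C_{A0}−C_A) = 0.5930×0.7413 = 0.440 mol·L⁻¹.
C_C = (C_{A0}−C_A)−C_B = 0.3017 mol·L⁻¹; S̃_{B/C} = 0.4396/0.3017 = 1.46.

1.46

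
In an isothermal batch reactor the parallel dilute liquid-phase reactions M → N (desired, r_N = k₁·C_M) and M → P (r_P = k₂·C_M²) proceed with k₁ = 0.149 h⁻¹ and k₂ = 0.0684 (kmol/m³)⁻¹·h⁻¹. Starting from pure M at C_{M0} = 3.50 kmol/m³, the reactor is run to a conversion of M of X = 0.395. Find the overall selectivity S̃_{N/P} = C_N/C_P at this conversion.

C_M = C_{M0}(1−X) = 2.117 kmol/m³.
Along a PFR/batch, dC_N/dC_M = −r_N/(r_N+r_P) = −k₁/(k₁+k₂·C_M).
Integrating from C_{M0} to C_M: C_N = (0.149/0.0684)·ln[(0.149+0.0684·3.50)/(0.149+0.0684·2.12)] = 2.178·ln(0.3884/0.2938) = 0.6078 kmol/m³.
C_P = (C_{M0}−C_M)−C_N = 0.7747 kmol/m³; S̃_{N/P} = 0.6078/0.7747 = 0.785.

0.785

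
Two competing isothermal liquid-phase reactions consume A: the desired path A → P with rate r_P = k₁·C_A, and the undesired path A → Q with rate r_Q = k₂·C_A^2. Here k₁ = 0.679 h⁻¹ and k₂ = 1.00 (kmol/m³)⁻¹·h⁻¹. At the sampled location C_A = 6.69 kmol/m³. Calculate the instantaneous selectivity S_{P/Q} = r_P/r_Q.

0.101

S_{P/Q} = r_P/r_Q = (k₁·C_A)/(k₂·C_A^2) = (k₁/k₂)·C_A⁻¹.
= (0.679×6.690) / (1.00×6.690^2) = 4.543/44.76 = 0.101.
The undesired path is higher order in A, so low C_A (CSTR or dilute feed) favours P.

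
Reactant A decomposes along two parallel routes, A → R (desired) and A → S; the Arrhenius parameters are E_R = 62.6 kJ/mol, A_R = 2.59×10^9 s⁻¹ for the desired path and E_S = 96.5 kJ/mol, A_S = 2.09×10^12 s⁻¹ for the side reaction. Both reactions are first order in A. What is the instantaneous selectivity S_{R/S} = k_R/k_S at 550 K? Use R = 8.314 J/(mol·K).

2.06

With equal orders, S_{R/S} = k_R/k_S = (A_R/A_S)·exp[(E_S−E_R)/(RT)].
(E_S−E_R)/(RT) = (96.5−62.6)×10³/(8.314×550) = 33900/4573 = 7.414.
k_R/k_S = (2.59×10^9/2.09×10^12)·exp(7.414) = 0.001239 × 1658 = 2.06.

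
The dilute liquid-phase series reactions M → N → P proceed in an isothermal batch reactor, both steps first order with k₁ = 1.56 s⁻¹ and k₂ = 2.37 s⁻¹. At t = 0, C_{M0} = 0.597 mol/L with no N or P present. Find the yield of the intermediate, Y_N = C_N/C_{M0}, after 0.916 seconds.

0.242

For first-order series with pure M initially, C_N(t) = k₁C_{M0}/(k₂−k₁)·(e^(−k₁t) − e^(−k₂t)).
e^(−k₁t) = e^(−1.56×0.916) = e^(−1.429) = 0.2396; e^(−k₂t) = e^(−2.171) = 0.1141.
C_N = 1.56×0.597/(2.37−1.56) × (0.2396−0.1141) = 1.150×0.1255 = 0.1443 mol/L.
Y_N = C_N/C_{M0} = 0.1443/0.597 = 0.242.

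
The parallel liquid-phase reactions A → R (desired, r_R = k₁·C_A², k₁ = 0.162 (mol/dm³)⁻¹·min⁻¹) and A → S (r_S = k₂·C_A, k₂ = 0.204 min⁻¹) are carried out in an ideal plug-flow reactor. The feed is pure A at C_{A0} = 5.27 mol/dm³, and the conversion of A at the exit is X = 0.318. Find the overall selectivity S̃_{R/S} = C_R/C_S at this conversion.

C_A = C_{A0}(1−X) = 3.594 mol/dm³.
Along a PFR/batch, dC_S/dC_A = −r_S/(r_R+r_S) = −k₂/(k₂+k₁·C_A).
Integrating from C_{A0} to C_A: C_S = (0.204/0.162)·ln[(0.204+0.162·5.27)/(0.204+0.162·3.59)] = 1.259·ln(1.058/0.7863) = 0.3735 mol/dm³.
Then C_R = (C_{A0}−C_A) − C_S = 1.676 − 0.3735 = 1.302 mol/dm³.
S̃_{R/S} = C_R/C_S = 1.302/0.3735 = 3.49.

3.49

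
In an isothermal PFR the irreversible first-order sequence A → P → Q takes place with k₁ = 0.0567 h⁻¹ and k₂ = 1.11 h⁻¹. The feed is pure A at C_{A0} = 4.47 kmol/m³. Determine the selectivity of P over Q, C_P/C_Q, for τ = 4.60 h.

0.218

The intermediate concentration in a first-order A→B→C sequence is C_P = k₁C_{A0}(e^(−k₁τ) − e^(−k₂τ))/(k₂−k₁).
e^(−k₁τ) = e^(−0.0567×4.60) = e^(−0.2608) = 0.7704; e^(−k₂τ) = e^(−5.106) = 0.006060.
C_P = 0.0567×4.47/(1.11−0.0567) × (0.7704−0.006060) = 0.2406×0.7644 = 0.1839 kmol/m³.
C_A = C_{A0}e^(−k₁τ) = 3.444 kmol/m³, so C_Q = C_{A0}−C_A−C_P = 0.8423 kmol/m³; C_P/C_Q = 0.218.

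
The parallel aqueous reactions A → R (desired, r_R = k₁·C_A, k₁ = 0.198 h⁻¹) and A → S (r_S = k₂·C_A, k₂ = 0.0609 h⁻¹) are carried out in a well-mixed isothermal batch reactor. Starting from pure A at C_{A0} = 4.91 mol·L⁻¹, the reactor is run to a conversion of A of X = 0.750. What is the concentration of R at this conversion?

2.82 mol·L⁻¹

C_A = C_{A0}(1−X) = 1.228 mol·L⁻¹.
Both paths are first order in A, so the instantaneous fraction to R is constant: dC_R/d(−C_A) = k₁/(k₁+k₂) = 0.7648.
C_R = 0.7648·(C_{A0}−C_A) = 0.7648×3.683 = 2.82 mol·L⁻¹.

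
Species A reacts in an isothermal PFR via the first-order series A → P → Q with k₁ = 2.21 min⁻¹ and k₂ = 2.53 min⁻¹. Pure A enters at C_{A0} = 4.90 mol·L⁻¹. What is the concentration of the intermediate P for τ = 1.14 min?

0.833 mol·L⁻¹

Solving the coupled first-order balances gives C_P(τ) = [k₁/(k₂−k₁)]·C_{A0}·(e^(−k₁τ) − e^(−k₂τ)).
e^(−k₁τ) = e^(−2.21×1.14) = e^(−2.519) = 0.08051; e^(−k₂τ) = e^(−2.884) = 0.05590.
C_P = 2.21×4.90/(2.53−2.21) × (0.08051−0.05590) = 33.84×0.02461 = 0.8328 mol·L⁻¹.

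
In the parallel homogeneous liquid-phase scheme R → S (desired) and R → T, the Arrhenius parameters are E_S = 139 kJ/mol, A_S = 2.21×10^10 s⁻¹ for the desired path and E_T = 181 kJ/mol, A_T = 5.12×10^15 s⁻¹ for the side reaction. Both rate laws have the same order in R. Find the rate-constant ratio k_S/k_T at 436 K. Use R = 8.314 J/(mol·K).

With equal orders, S_{S/T} = k_S/k_T = (A_S/A_T)·exp[(E_T−E_S)/(RT)].
(E_T−E_S)/(RT) = (181−139)×10³/(8.314×436) = 42000/3625 = 11.59.
k_S/k_T = (2.21×10^10/5.12×10^15)·exp(11.59) = 4.316×10^-6 × 1.076×10^5 = 0.465.
Since E_S < E_T, lowering the temperature improves selectivity toward S.

0.465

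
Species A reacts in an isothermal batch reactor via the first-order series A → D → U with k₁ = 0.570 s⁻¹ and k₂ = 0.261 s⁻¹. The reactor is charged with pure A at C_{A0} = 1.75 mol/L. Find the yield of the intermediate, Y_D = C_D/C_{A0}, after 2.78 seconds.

0.515

Solving the coupled first-order balances gives C_D(t) = [k₁/(k₂−k₁)]·C_{A0}·(e^(−k₁t) − e^(−k₂t)).
e^(−k₁t) = e^(−0.570×2.78) = e^(−1.585) = 0.2050; e^(−k₂t) = e^(−0.7256) = 0.4840.
C_D = 0.570×1.75/(0.261−0.570) × (0.2050−0.4840) = (-3.228)×(-0.2790) = 0.9007 mol/L.
Y_D = C_D/C_{A0} = 0.9007/1.75 = 0.515.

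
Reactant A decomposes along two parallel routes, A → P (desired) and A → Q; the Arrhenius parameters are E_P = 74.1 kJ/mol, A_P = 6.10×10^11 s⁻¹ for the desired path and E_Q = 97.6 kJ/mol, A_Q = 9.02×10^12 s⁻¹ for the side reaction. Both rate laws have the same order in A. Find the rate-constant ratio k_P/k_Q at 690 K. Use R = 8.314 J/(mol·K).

4.07

With equal orders, S_{P/Q} = k_P/k_Q = (A_P/A_Q)·exp[(E_Q−E_P)/(RT)].
(E_Q−E_P)/(RT) = (97.6−74.1)×10³/(8.314×690) = 23500/5737 = 4.096.
k_P/k_Q = (6.10×10^11/9.02×10^12)·exp(4.096) = 0.06763 × 60.13 = 4.07.
Since E_P < E_Q, lowering the temperature improves selectivity toward P.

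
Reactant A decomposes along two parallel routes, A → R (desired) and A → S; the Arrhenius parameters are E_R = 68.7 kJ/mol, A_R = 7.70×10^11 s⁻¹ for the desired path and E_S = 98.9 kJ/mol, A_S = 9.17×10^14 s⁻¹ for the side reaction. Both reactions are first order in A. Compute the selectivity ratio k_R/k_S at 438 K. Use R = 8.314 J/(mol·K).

k_R/k_S = (A_R/A_S)·exp[−(E_R−E_S)/(RT)] = (A_R/A_S)·exp[(E_S−E_R)/(RT)].
(E_S−E_R)/(RT) = (98.9−68.7)×10³/(8.314×438) = 30200/3642 = 8.293.
k_R/k_S = (7.70×10^11/9.17×10^14)·exp(8.293) = 8.397×10^-4 × 3997 = 3.36.
Since E_R < E_S, lowering the temperature improves selectivity toward R.

3.36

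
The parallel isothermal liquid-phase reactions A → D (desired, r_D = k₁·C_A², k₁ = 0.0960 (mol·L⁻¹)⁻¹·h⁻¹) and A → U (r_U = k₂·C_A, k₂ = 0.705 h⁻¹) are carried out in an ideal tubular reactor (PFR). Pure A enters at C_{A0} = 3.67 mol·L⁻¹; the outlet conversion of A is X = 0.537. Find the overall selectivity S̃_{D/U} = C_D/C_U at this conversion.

0.361

C_A = C_{A0}(1−X) = 1.699 mol·L⁻¹.
Along a PFR/batch, dC_U/dC_A = −r_U/(r_D+r_U) = −k₂/(k₂+k₁·C_A).
Integrating from C_{A0} to C_A: C_U = (0.705/0.0960)·ln[(0.705+0.0960·3.67)/(0.705+0.0960·1.70)] = 7.344·ln(1.057/0.8681) = 1.448 mol·L⁻¹.
Then C_D = (C_{A0}−C_A) − C_U = 1.971 − 1.448 = 0.5229 mol·L⁻¹.
S̃_{D/U} = C_D/C_U = 0.5229/1.448 = 0.361.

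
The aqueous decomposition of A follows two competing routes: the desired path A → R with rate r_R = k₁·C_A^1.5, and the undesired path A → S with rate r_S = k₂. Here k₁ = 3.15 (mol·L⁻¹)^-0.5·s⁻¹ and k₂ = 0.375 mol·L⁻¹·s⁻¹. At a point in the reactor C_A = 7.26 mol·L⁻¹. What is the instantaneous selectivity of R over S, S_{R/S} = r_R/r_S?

164

S_{R/S} = r_R/r_S = (k₁·C_A^1.5)/(k₂) = (k₁/k₂)·C_A^1.5.
= (3.15×7.260^1.5) / (0.375) = 61.62/0.3750 = 164.
Since the desired path is higher order in A, keeping C_A high (PFR or concentrated feed) favours R.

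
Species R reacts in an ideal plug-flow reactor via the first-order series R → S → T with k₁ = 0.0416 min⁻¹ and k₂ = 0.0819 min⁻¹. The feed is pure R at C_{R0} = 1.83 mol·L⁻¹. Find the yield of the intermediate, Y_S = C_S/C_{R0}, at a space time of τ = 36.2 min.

Solving the coupled first-order balances gives C_S(τ) = [k₁/(k₂−k₁)]·C_{R0}·(e^(−k₁τ) − e^(−k₂τ)).
e^(−k₁τ) = e^(−0.0416×36.2) = e^(−1.506) = 0.2218; e^(−k₂τ) = e^(−2.965) = 0.05157.
C_S = 0.0416×1.83/(0.0819−0.0416) × (0.2218−0.05157) = 1.889×0.1702 = 0.3216 mol·L⁻¹.
Y_S = C_S/C_{R0} = 0.3216/1.83 = 0.176.

0.176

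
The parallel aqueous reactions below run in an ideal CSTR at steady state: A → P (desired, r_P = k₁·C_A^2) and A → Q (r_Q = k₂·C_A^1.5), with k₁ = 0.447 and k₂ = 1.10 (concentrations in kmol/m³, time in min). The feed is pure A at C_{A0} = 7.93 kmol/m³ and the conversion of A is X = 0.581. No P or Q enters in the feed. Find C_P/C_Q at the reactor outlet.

0.741

Exit C_A = C_{A0}(1−X) = 7.93×0.419 = 3.323 kmol/m³.
A CSTR operates uniformly at the exit composition, giving r_P = 4.935 and r_Q = 6.662 (each k·C_A^n at C_A = 3.323).
Overall selectivity = C_P/C_Q = r_Pτ/(r_Qτ) = r_P/r_Q = 0.741.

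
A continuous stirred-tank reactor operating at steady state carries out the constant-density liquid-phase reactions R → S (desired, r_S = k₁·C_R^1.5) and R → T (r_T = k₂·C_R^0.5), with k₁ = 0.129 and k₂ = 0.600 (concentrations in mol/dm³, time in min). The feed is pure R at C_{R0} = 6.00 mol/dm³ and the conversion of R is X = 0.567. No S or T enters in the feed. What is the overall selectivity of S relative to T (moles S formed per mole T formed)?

0.559

Exit C_R = C_{R0}(1−X) = 6.00×0.433 = 2.598 mol/dm³.
In a CSTR the entire volume is at exit conditions, so r_S = 0.129×2.598^1.5 = 0.5402 and r_T = 0.600×2.598^0.5 = 0.9671.
Overall selectivity = C_S/C_T = r_Sτ/(r_Tτ) = r_S/r_T = 0.559.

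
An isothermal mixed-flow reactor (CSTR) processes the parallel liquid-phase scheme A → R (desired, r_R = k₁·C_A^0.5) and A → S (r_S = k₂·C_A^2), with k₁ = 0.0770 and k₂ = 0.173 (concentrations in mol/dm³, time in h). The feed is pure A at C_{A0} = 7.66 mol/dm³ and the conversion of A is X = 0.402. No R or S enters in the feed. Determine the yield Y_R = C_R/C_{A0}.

0.0175

Exit C_A = C_{A0}(1−X) = 7.66×0.598 = 4.581 mol/dm³.
In a CSTR the entire volume is at exit conditions, so r_R = 0.0770×4.581^0.5 = 0.1648 and r_S = 0.173×4.581^2 = 3.630.
Fraction of consumed A going to R: r_R/(r_R+r_S) = 0.04343.
C_R = 0.04343·C_{A0}·X = 0.04343×7.66×0.402 = 0.134 mol/dm³; Y_R = C_R/C_{A0} = 0.0175.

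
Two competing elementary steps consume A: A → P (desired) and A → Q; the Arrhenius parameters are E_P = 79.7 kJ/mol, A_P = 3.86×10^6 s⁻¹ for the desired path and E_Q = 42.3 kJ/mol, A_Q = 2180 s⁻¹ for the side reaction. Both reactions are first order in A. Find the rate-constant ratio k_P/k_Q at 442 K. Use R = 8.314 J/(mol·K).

Since both paths have the same order in A, the concentration cancels and S_{P/Q} = k_P/k_Q = (A_P/A_Q)·exp[(E_Q−E_P)/(RT)].
(E_Q−E_P)/(RT) = (42.3−79.7)×10³/(8.314×442) = -37400/3675 = -10.18.
k_P/k_Q = (3.86×10^6/2180)·exp(-10.18) = 1771 × 3.802×10^-5 = 0.0673.

0.0673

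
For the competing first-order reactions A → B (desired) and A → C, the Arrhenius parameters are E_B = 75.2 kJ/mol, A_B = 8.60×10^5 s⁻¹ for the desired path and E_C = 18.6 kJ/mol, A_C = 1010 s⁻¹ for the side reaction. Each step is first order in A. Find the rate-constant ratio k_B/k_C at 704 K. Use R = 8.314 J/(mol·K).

0.0538

k_B/k_C = (A_B/A_C)·exp[−(E_B−E_C)/(RT)] = (A_B/A_C)·exp[(E_C−E_B)/(RT)].
(E_C−E_B)/(RT) = (18.6−75.2)×10³/(8.314×704) = -56600/5853 = -9.670.
k_B/k_C = (8.60×10^5/1010)·exp(-9.670) = 851.5 × 6.314×10^-5 = 0.0538.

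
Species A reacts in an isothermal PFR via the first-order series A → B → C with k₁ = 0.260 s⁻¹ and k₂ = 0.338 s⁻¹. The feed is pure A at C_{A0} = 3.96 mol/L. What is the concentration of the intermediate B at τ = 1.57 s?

1.01 mol/L

The intermediate concentration in a first-order A→B→C sequence is C_B = k₁C_{A0}(e^(−k₁τ) − e^(−k₂τ))/(k₂−k₁).
e^(−k₁τ) = e^(−0.260×1.57) = e^(−0.4082) = 0.6648; e^(−k₂τ) = e^(−0.5307) = 0.5882.
C_B = 0.260×3.96/(0.338−0.260) × (0.6648−0.5882) = 13.20×0.07663 = 1.012 mol/L.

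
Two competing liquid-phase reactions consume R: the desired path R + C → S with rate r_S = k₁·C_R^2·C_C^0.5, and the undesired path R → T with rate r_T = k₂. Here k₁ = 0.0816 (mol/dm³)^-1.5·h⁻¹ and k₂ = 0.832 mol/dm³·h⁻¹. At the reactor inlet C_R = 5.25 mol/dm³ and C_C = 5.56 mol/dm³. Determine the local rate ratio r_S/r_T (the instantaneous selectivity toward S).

S_{S/T} = r_S/r_T = (k₁·C_R^2·C_C^0.5)/(k₂) = (k₁/k₂)·C_R^2·C_C^0.5.
= (0.0816×5.250^2×5.560^0.5) / (0.832) = 5.303/0.8320 = 6.37.

6.37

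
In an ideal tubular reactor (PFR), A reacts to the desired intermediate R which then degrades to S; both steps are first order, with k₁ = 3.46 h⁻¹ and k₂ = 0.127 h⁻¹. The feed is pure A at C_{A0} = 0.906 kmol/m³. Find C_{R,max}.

0.799 kmol/m³

Evaluating C_R at τ_opt = ln(k₂/k₁)/(k₂−k₁) gives C_{R,max}/C_{A0} = (k₁/k₂)^[k₂/(k₂−k₁)].
= (3.46/0.127)^(0.127/(0.127−3.46)) = (27.24)^(-0.03810) = 0.8817.
C_{R,max} = 0.8817×0.906 = 0.799 kmol/m³.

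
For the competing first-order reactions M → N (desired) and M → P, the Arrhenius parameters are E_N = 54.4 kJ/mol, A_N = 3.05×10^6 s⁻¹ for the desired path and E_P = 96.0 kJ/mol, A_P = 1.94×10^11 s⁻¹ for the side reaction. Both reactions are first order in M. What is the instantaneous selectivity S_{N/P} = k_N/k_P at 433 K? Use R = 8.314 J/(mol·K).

With equal orders, S_{N/P} = k_N/k_P = (A_N/A_P)·exp[(E_P−E_N)/(RT)].
(E_P−E_N)/(RT) = (96.0−54.4)×10³/(8.314×433) = 41600/3600 = 11.56.
k_N/k_P = (3.05×10^6/1.94×10^11)·exp(11.56) = 1.572×10^-5 × 1.044×10^5 = 1.64.
Since E_N < E_P, lowering the temperature improves selectivity toward N.

1.64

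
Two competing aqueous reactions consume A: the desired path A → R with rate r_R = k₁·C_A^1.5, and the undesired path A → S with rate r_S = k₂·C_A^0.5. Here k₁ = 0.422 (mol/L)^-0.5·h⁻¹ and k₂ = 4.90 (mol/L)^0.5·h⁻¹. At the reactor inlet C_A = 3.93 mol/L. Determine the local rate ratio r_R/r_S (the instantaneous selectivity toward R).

S_{R/S} = r_R/r_S = (k₁·C_A^1.5)/(k₂·C_A^0.5) = (k₁/k₂)·C_A.
= (0.422×3.930^1.5) / (4.90×3.930^0.5) = 3.288/9.714 = 0.338.

0.338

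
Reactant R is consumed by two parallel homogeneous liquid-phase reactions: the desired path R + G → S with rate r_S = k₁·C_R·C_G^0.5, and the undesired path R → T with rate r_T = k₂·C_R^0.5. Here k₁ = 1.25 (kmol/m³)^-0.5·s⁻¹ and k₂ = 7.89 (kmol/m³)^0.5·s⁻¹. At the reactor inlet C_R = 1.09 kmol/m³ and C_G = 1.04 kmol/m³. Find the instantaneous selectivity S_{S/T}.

0.169

S_{S/T} = r_S/r_T = (k₁·C_R·C_G^0.5)/(k₂·C_R^0.5) = (k₁/k₂)·C_R^0.5·C_G^0.5.
= (1.25×1.090×1.040^0.5) / (7.89×1.090^0.5) = 1.389/8.237 = 0.169.
Since the desired path is higher order in R, keeping C_R high (PFR or concentrated feed) favours S.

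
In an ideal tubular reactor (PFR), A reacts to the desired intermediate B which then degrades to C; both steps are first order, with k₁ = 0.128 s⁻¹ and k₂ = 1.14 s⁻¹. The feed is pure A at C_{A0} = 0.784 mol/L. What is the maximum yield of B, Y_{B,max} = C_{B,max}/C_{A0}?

At the optimum, C_{B,max}/C_{A0} = (k₁/k₂)^[k₂/(k₂−k₁)].
= (0.128/1.14)^(1.14/(1.14−0.128)) = (0.1123)^(1.126) = 0.08515.

0.0852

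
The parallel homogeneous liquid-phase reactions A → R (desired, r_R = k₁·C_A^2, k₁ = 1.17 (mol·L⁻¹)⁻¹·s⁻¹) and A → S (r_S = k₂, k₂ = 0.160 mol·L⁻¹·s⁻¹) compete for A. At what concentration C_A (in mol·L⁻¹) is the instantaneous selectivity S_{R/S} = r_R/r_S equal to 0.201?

0.166 mol·L⁻¹

S_{R/S} = (k₁/k₂)·C_A^2 ⇒ C_A = (S·k₂/k₁)^(0.5).
= (0.201×0.160/1.17)^(0.5) = (0.02749)^(0.5) = 0.166 mol·L⁻¹.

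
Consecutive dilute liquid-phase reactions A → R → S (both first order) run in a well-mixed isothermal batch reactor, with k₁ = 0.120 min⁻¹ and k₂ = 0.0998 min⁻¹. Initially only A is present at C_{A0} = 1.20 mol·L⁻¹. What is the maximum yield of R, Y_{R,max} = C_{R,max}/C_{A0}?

0.402

For a first-order series the maximum intermediate yield is C_{R,max}/C_{A0} = (k₁/k₂)^[k₂/(k₂−k₁)].
= (0.120/0.0998)^(0.0998/(0.0998−0.120)) = (1.202)^(-4.941) = 0.4023.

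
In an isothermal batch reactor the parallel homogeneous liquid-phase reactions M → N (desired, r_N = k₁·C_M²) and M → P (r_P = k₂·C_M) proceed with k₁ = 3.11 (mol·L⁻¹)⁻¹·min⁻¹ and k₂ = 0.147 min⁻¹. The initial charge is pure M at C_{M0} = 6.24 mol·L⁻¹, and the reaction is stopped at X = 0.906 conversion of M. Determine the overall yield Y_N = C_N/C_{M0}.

C_M = C_{M0}(1−X) = 0.5866 mol·L⁻¹.
Along a PFR/batch, dC_P/dC_M = −r_P/(r_N+r_P) = −k₂/(k₂+k₁·C_M).
Integrating from C_{M0} to C_M: C_P = (0.147/3.11)·ln[(0.147+3.11·6.24)/(0.147+3.11·0.587)] = 0.04727·ln(19.55/1.971) = 0.1085 mol·L⁻¹.
Then C_N = (C_{M0}−C_M) − C_P = 5.653 − 0.1085 = 5.545 mol·L⁻¹.
Y_N = C_N/C_{M0} = 5.545/6.24 = 0.889.

0.889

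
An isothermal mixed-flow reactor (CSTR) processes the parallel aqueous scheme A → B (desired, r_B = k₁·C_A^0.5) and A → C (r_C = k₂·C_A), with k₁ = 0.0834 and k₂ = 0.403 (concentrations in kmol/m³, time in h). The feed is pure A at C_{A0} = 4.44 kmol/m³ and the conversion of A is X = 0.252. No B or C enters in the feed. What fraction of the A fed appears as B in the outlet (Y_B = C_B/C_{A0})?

Exit C_A = C_{A0}(1−X) = 4.44×0.748 = 3.321 kmol/m³.
Rates in a CSTR are evaluated at the outlet concentration: r_B = 0.0834×3.321^0.5 = 0.1520, r_C = 0.403×3.321 = 1.338.
Fraction of consumed A going to B: r_B/(r_B+r_C) = 0.1020.
C_B = 0.1020·C_{A0}·X = 0.1020×4.44×0.252 = 0.114 kmol/m³; Y_B = C_B/C_{A0} = 0.0257.

0.0257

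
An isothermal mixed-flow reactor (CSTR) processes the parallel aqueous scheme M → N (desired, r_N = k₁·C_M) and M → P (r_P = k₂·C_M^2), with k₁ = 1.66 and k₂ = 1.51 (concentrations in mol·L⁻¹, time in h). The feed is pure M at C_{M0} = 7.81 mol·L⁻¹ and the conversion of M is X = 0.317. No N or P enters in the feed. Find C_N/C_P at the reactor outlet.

Exit C_M = C_{M0}(1−X) = 7.81×0.683 = 5.334 mol·L⁻¹.
Rates in a CSTR are evaluated at the outlet concentration: r_N = 1.66×5.334 = 8.855, r_P = 1.51×5.334^2 = 42.97.
Overall selectivity = C_N/C_P = r_Nτ/(r_Pτ) = r_N/r_P = 0.206.

0.206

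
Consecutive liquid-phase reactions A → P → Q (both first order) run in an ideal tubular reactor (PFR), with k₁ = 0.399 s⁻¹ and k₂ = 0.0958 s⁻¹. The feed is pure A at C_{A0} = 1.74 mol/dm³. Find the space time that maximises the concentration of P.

The intermediate peaks when r₁ = r₂, i.e. k₁e^(−k₁τ) = k₂e^(−k₂τ), giving τ_opt = ln(k₂/k₁)/(k₂−k₁).
= ln(0.0958/0.399)/(0.0958−0.399) = ln(0.2401)/-0.3032 = -1.427/-0.3032 = 4.71 s.

4.71 s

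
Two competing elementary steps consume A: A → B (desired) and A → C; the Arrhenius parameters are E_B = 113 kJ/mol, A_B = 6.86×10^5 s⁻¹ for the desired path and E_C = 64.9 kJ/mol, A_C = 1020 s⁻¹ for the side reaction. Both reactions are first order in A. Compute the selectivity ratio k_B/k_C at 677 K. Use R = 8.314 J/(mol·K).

With equal orders, S_{B/C} = k_B/k_C = (A_B/A_C)·exp[(E_C−E_B)/(RT)].
(E_C−E_B)/(RT) = (64.9−113)×10³/(8.314×677) = -48100/5629 = -8.546.
k_B/k_C = (6.86×10^5/1020)·exp(-8.546) = 672.5 × 1.944×10^-4 = 0.131.

0.131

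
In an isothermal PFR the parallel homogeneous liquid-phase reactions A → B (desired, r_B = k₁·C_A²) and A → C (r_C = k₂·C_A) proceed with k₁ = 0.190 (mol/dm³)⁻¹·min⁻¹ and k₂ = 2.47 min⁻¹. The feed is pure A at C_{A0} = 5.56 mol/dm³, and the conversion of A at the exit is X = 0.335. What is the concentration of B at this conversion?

C_A = C_{A0}(1−X) = 3.697 mol/dm³.
Along a PFR/batch, dC_C/dC_A = −r_C/(r_B+r_C) = −k₂/(k₂+k₁·C_A).
Integrating from C_{A0} to C_A: C_C = (2.47/0.190)·ln[(2.47+0.190·5.56)/(2.47+0.190·3.70)] = 13.00·ln(3.526/3.173) = 1.375 mol/dm³.
Then C_B = (C_{A0}−C_A) − C_C = 1.863 − 1.375 = 0.4878 mol/dm³.

0.488 mol/dm³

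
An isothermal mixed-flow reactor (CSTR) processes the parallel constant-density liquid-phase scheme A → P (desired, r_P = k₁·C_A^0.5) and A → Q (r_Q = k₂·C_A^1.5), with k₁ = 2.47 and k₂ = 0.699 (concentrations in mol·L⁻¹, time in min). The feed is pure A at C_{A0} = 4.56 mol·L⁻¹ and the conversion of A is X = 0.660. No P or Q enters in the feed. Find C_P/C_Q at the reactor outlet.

2.28

Exit C_A = C_{A0}(1−X) = 4.56×0.340 = 1.550 mol·L⁻¹.
Rates in a CSTR are evaluated at the outlet concentration: r_P = 2.47×1.550^0.5 = 3.076, r_Q = 0.699×1.550^1.5 = 1.349.
Overall selectivity = C_P/C_Q = r_Pτ/(r_Qτ) = r_P/r_Q = 2.28.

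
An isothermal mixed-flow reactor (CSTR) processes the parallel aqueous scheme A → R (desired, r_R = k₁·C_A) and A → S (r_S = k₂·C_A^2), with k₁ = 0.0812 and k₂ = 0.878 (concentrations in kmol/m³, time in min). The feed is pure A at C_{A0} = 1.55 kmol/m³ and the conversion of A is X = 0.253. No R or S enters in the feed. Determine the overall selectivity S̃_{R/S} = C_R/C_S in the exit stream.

0.0799

Exit C_A = C_{A0}(1−X) = 1.55×0.747 = 1.158 kmol/m³.
A CSTR operates uniformly at the exit composition, giving r_R = 0.09402 and r_S = 1.177 (each k·C_A^n at C_A = 1.158).
Overall selectivity = C_R/C_S = r_Rτ/(r_Sτ) = r_R/r_S = 0.0799.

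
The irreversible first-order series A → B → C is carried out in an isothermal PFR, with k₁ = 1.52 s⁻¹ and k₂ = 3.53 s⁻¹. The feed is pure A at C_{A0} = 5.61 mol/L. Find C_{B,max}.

1.28 mol/L

Evaluating C_B at τ_opt = ln(k₂/k₁)/(k₂−k₁) gives C_{B,max}/C_{A0} = (k₁/k₂)^[k₂/(k₂−k₁)].
= (1.52/3.53)^(3.53/(3.53−1.52)) = (0.4306)^(1.756) = 0.2277.
C_{B,max} = 0.2277×5.61 = 1.28 mol/L.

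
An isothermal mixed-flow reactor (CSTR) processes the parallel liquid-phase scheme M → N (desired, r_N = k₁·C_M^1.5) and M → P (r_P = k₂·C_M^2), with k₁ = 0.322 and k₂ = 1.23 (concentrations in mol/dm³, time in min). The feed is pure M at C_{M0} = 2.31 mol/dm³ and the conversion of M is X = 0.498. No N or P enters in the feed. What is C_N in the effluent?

Exit C_M = C_{M0}(1−X) = 2.31×0.502 = 1.160 mol/dm³.
A CSTR operates uniformly at the exit composition, giving r_N = 0.4021 and r_P = 1.654 (each k·C_M^n at C_M = 1.160).
Fraction of consumed M going to N: r_N/(r_N+r_P) = 0.1956.
C_N = 0.1956·C_{M0}·X = 0.1956×2.31×0.498 = 0.225 mol/dm³.

0.225 mol/dm³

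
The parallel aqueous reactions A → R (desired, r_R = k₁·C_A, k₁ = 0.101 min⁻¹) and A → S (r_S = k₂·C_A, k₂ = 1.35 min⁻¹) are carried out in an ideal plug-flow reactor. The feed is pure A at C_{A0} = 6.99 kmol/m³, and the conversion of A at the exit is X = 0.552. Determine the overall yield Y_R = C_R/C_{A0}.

C_A = C_{A0}(1−X) = 3.132 kmol/m³.
Both paths are first order in A, so the instantaneous fraction to R is constant: dC_R/d(−C_A) = k₁/(k₁+k₂) = 0.06961.
C_R = 0.06961·(C_{A0}−C_A) = 0.06961×3.858 = 0.269 kmol/m³.
Y_R = C_R/C_{A0} = 0.2686/6.99 = 0.0384.

0.0384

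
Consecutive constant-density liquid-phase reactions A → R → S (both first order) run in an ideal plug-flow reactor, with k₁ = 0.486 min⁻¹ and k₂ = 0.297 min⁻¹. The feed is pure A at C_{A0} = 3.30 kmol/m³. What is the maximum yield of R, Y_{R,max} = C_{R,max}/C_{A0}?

0.461

Evaluating C_R at τ_opt = ln(k₂/k₁)/(k₂−k₁) gives C_{R,max}/C_{A0} = (k₁/k₂)^[k₂/(k₂−k₁)].
= (0.486/0.297)^(0.297/(0.297−0.486)) = (1.636)^(-1.571) = 0.4612.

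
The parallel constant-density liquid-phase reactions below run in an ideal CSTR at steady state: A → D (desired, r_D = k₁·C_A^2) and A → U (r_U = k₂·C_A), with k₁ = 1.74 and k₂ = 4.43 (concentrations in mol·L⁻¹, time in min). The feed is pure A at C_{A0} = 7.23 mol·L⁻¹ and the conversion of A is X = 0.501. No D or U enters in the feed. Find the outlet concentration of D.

2.12 mol·L⁻¹

Exit C_A = C_{A0}(1−X) = 7.23×0.499 = 3.608 mol·L⁻¹.
Rates in a CSTR are evaluated at the outlet concentration: r_D = 1.74×3.608^2 = 22.65, r_U = 4.43×3.608 = 15.98.
Fraction of consumed A going to D: r_D/(r_D+r_U) = 0.5863.
C_D = 0.5863·C_{A0}·X = 0.5863×7.23×0.501 = 2.12 mol·L⁻¹.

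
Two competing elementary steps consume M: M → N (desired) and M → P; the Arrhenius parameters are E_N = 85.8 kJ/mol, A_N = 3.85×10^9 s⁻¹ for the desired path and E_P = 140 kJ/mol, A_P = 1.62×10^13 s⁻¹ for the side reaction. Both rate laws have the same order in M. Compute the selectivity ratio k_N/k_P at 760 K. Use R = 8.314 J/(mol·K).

With equal orders, S_{N/P} = k_N/k_P = (A_N/A_P)·exp[(E_P−E_N)/(RT)].
(E_P−E_N)/(RT) = (140−85.8)×10³/(8.314×760) = 54200/6319 = 8.578.
k_N/k_P = (3.85×10^9/1.62×10^13)·exp(8.578) = 2.377×10^-4 × 5312 = 1.26.

1.26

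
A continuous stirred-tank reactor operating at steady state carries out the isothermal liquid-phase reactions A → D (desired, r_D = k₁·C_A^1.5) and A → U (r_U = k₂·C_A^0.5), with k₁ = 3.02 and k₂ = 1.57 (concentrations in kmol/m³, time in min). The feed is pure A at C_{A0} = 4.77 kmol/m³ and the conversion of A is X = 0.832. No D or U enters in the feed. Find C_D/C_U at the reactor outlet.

1.54

Exit C_A = C_{A0}(1−X) = 4.77×0.168 = 0.8014 kmol/m³.
A CSTR operates uniformly at the exit composition, giving r_D = 2.166 and r_U = 1.405 (each k·C_A^n at C_A = 0.8014).
Overall selectivity = C_D/C_U = r_Dτ/(r_Uτ) = r_D/r_U = 1.54.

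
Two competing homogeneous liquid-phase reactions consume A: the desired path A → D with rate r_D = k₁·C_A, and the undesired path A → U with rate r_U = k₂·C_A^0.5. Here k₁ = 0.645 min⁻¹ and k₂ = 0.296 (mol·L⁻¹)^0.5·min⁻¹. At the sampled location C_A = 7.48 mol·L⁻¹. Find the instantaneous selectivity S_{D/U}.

5.96

S_{D/U} = r_D/r_U = (k₁·C_A)/(k₂·C_A^0.5) = (k₁/k₂)·C_A^0.5.
= (0.645×7.480) / (0.296×7.480^0.5) = 4.825/0.8095 = 5.96.
Since the desired path is higher order in A, keeping C_A high (PFR or concentrated feed) favours D.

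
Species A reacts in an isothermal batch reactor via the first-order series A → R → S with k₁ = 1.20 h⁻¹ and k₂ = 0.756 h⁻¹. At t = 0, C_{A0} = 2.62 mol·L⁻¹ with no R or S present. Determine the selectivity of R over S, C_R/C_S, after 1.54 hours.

For first-order series with pure A initially, C_R(t) = k₁C_{A0}/(k₂−k₁)·(e^(−k₁t) − e^(−k₂t)).
e^(−k₁t) = e^(−1.20×1.54) = e^(−1.848) = 0.1576; e^(−k₂t) = e^(−1.164) = 0.3122.
C_R = 1.20×2.62/(0.756−1.20) × (0.1576−0.3122) = (-7.081)×(-0.1546) = 1.095 mol·L⁻¹.
C_A = C_{A0}e^(−k₁t) = 0.4128 mol·L⁻¹, so C_S = C_{A0}−C_A−C_R = 1.112 mol·L⁻¹; C_R/C_S = 0.984.

0.984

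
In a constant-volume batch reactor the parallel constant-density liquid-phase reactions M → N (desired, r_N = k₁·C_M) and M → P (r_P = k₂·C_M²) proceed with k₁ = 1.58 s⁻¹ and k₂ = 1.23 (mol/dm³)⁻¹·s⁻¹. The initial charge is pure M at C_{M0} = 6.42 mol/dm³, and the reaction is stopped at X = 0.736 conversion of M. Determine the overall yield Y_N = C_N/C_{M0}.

C_M = C_{M0}(1−X) = 1.695 mol/dm³.
Along a PFR/batch, dC_N/dC_M = −r_N/(r_N+r_P) = −k₁/(k₁+k₂·C_M).
Integrating from C_{M0} to C_M: C_N = (1.58/1.23)·ln[(1.58+1.23·6.42)/(1.58+1.23·1.69)] = 1.285·ln(9.477/3.665) = 1.220 mol/dm³.
Y_N = C_N/C_{M0} = 1.220/6.42 = 0.190.

0.190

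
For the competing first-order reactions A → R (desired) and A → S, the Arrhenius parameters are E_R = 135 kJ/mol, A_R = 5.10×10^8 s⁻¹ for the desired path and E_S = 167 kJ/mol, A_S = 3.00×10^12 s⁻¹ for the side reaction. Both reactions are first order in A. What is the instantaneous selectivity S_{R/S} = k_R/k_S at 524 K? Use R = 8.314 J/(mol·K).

0.263

k_R/k_S = (A_R/A_S)·exp[−(E_R−E_S)/(RT)] = (A_R/A_S)·exp[(E_S−E_R)/(RT)].
(E_S−E_R)/(RT) = (167−135)×10³/(8.314×524) = 32000/4357 = 7.345.
k_R/k_S = (5.10×10^8/3.00×10^12)·exp(7.345) = 1.700×10^-4 × 1549 = 0.263.
Since E_R < E_S, lowering the temperature improves selectivity toward R.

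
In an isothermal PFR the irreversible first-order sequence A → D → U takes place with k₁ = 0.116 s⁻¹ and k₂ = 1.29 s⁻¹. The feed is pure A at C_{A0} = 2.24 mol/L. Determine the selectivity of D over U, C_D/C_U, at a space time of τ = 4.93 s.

For first-order series with pure A initially, C_D(τ) = k₁C_{A0}/(k₂−k₁)·(e^(−k₁τ) − e^(−k₂τ)).
e^(−k₁τ) = e^(−0.116×4.93) = e^(−0.5719) = 0.5645; e^(−k₂τ) = e^(−6.360) = 0.001730.
C_D = 0.116×2.24/(1.29−0.116) × (0.5645−0.001730) = 0.2213×0.5627 = 0.1245 mol/L.
C_A = C_{A0}e^(−k₁τ) = 1.264 mol/L, so C_U = C_{A0}−C_A−C_D = 0.8511 mol/L; C_D/C_U = 0.146.

0.146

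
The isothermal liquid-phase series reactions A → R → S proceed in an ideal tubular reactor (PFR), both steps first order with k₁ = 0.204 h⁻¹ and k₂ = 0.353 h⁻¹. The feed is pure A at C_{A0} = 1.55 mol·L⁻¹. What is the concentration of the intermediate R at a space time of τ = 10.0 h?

The intermediate concentration in a first-order A→B→C sequence is C_R = k₁C_{A0}(e^(−k₁τ) − e^(−k₂τ))/(k₂−k₁).
e^(−k₁τ) = e^(−0.204×10.0) = e^(−2.040) = 0.1300; e^(−k₂τ) = e^(−3.530) = 0.02930.
C_R = 0.204×1.55/(0.353−0.204) × (0.1300−0.02930) = 2.122×0.1007 = 0.2138 mol·L⁻¹.

0.214 mol·L⁻¹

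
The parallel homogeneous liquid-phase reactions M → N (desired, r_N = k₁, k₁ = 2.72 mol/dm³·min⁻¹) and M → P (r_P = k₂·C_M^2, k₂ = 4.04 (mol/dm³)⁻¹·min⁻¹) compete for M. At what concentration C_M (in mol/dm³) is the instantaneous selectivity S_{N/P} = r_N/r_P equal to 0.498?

S_{N/P} = (k₁/k₂)·C_M^-2 ⇒ C_M = (S·k₂/k₁)^(-0.5).
= (0.498×4.04/2.72)^(-0.5) = (0.7397)^(-0.5) = 1.16 mol/dm³.

1.16 mol/dm³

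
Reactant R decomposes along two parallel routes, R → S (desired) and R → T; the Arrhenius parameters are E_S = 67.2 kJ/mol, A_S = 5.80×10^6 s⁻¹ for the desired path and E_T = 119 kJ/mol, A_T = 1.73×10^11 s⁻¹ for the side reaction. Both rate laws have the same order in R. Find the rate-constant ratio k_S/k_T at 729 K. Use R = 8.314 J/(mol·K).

0.173

Since both paths have the same order in R, the concentration cancels and S_{S/T} = k_S/k_T = (A_S/A_T)·exp[(E_T−E_S)/(RT)].
(E_T−E_S)/(RT) = (119−67.2)×10³/(8.314×729) = 51800/6061 = 8.547.
k_S/k_T = (5.80×10^6/1.73×10^11)·exp(8.547) = 3.353×10^-5 × 5149 = 0.173.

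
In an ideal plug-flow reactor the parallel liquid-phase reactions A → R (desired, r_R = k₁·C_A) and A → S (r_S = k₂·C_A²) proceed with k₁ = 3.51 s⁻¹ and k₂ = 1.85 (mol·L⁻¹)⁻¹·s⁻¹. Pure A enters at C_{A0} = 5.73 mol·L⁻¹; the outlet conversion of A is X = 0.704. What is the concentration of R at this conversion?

1.43 mol·L⁻¹

C_A = C_{A0}(1−X) = 1.696 mol·L⁻¹.
Along a PFR/batch, dC_R/dC_A = −r_R/(r_R+r_S) = −k₁/(k₁+k₂·C_A).
Integrating from C_{A0} to C_A: C_R = (3.51/1.85)·ln[(3.51+1.85·5.73)/(3.51+1.85·1.70)] = 1.897·ln(14.11/6.648) = 1.428 mol·L⁻¹.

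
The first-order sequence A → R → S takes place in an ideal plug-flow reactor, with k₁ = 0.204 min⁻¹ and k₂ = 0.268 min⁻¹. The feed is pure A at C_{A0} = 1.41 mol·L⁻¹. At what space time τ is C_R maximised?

For first-order series the maximum of C_R occurs at τ_opt = ln(k₂/k₁)/(k₂−k₁).
= ln(0.268/0.204)/(0.268−0.204) = ln(1.314)/0.06400 = 0.2729/0.06400 = 4.26 min.

4.26 min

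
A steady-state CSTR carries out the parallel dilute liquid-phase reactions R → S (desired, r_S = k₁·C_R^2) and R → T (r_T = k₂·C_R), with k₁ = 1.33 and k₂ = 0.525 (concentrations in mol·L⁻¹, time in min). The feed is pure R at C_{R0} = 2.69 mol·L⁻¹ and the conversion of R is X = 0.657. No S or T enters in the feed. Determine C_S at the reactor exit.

Exit C_R = C_{R0}(1−X) = 2.69×0.343 = 0.9227 mol·L⁻¹.
Rates in a CSTR are evaluated at the outlet concentration: r_S = 1.33×0.9227^2 = 1.132, r_T = 0.525×0.9227 = 0.4844.
Fraction of consumed R going to S: r_S/(r_S+r_T) = 0.7004.
C_S = 0.7004·C_{R0}·X = 0.7004×2.69×0.657 = 1.24 mol·L⁻¹.

1.24 mol·L⁻¹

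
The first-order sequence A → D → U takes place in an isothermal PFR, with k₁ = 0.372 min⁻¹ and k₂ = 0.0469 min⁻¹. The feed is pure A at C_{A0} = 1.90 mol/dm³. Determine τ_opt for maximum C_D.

The intermediate peaks when r₁ = r₂, i.e. k₁e^(−k₁τ) = k₂e^(−k₂τ), giving τ_opt = ln(k₂/k₁)/(k₂−k₁).
= ln(0.0469/0.372)/(0.0469−0.372) = ln(0.1261)/-0.3251 = -2.071/-0.3251 = 6.37 min.

6.37 min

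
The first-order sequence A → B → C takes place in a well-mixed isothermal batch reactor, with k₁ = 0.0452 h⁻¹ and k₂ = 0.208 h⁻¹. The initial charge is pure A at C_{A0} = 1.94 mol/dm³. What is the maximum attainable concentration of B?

0.276 mol/dm³

Evaluating C_B at t_opt = ln(k₂/k₁)/(k₂−k₁) gives C_{B,max}/C_{A0} = (k₁/k₂)^[k₂/(k₂−k₁)].
= (0.0452/0.208)^(0.208/(0.208−0.0452)) = (0.2173)^(1.278) = 0.1422.
C_{B,max} = 0.1422×1.94 = 0.276 mol/dm³.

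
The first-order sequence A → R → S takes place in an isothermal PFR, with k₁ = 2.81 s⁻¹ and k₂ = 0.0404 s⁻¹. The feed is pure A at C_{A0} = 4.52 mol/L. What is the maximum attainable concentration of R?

At the optimum, C_{R,max}/C_{A0} = (k₁/k₂)^[k₂/(k₂−k₁)].
= (2.81/0.0404)^(0.0404/(0.0404−2.81)) = (69.55)^(-0.01459) = 0.9400.
C_{R,max} = 0.9400×4.52 = 4.25 mol/L.

4.25 mol/L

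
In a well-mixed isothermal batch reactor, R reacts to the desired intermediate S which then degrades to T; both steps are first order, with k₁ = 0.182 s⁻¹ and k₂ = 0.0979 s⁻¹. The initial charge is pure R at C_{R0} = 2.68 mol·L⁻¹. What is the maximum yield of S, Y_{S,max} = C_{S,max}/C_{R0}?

For a first-order series the maximum intermediate yield is C_{S,max}/C_{R0} = (k₁/k₂)^[k₂/(k₂−k₁)].
= (0.182/0.0979)^(0.0979/(0.0979−0.182)) = (1.859)^(-1.164) = 0.4859.

0.486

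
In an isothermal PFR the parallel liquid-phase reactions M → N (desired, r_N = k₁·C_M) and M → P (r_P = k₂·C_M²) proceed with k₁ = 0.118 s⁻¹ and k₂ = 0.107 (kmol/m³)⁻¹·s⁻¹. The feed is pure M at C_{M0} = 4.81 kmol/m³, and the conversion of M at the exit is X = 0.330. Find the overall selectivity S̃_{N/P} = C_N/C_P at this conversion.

0.277

C_M = C_{M0}(1−X) = 3.223 kmol/m³.
Along a PFR/batch, dC_N/dC_M = −r_N/(r_N+r_P) = −k₁/(k₁+k₂·C_M).
Integrating from C_{M0} to C_M: C_N = (0.118/0.107)·ln[(0.118+0.107·4.81)/(0.118+0.107·3.22)] = 1.103·ln(0.6327/0.4628) = 0.3447 kmol/m³.
C_P = (C_{M0}−C_M)−C_N = 1.243 kmol/m³; S̃_{N/P} = 0.3447/1.243 = 0.277.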